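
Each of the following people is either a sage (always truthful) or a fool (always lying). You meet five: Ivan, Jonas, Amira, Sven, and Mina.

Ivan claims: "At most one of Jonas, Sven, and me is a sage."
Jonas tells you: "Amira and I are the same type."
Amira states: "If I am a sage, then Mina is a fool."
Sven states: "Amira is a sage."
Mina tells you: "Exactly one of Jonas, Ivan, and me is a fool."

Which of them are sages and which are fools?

Consider Ivan. Suppose Ivan is a sage.
Then no assignment of the remaining roles makes every statement match its speaker's type — contradiction.
So Ivan is a fool.
Consider Jonas. Suppose Jonas is a fool.
Then Ivan's statement comes out true, contradicting Ivan being a fool.
So Jonas is a sage.
Consider Amira. Suppose Amira is a fool.
Then Jonas's statement comes out false, contradicting Jonas being a sage.
So Amira is a sage.
With that fixed, Sven's statement is true, so Sven is a sage.
Consider Mina. Suppose Mina is a sage.
Then Amira's statement comes out false, contradicting Amira being a sage.
So Mina is a fool.

Ivan: fool, Jonas: sage, Amira: sage, Sven: sage, Mina: fool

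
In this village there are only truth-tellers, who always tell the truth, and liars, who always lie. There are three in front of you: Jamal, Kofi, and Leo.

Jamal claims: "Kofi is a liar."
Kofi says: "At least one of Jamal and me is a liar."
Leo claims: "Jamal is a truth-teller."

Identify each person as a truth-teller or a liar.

Jamal: liar, Kofi: truth-teller, Leo: liar

Consider Jamal. Suppose Jamal is a truth-teller.
Then whichever role Kofi has, Kofi's statement has the wrong truth value — contradiction.
So Jamal is a liar.
With that fixed, Kofi's statement is true, so Kofi is a truth-teller.
With that fixed, Leo's statement is false, so Leo is a liar.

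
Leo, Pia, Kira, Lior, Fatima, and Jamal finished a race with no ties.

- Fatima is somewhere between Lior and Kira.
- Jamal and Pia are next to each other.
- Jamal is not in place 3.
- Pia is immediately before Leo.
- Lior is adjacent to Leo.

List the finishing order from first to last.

Jamal, Pia, Leo, Lior, Fatima, Kira

From clue 1: Fatima is in {2,3,4,5}.
From clues 1–4: Fatima is in {2,5}.
From clues 1–5: Jamal → place 1, Pia → place 2, Leo → place 3, Lior → place 4, Fatima → place 5, Kira → place 6.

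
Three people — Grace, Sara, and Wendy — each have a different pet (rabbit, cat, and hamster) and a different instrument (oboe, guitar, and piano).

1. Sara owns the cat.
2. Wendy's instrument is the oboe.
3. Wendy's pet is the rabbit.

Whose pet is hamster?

Clue 1 rules out Sara for the one with pet hamster.
With clues 1–3, Wendy is impossible for the one with pet hamster.
That leaves Grace.

Grace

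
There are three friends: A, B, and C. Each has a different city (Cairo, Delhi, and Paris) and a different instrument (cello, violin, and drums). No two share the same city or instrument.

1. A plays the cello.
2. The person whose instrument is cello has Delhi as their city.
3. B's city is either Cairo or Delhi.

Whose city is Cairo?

With clues 1–2, A is impossible for the one with city Cairo.
With clues 1–3, C is impossible for the one with city Cairo.
That leaves B.

B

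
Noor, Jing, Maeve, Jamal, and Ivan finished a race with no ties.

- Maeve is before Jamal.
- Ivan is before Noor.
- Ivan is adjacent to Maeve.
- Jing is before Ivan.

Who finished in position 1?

With clue 1, Jamal is ruled out for place 1.
With clues 1–2, Noor is ruled out for place 1.
With clues 1–4, Ivan and Maeve are ruled out for place 1.
So place 1 is Jing.

Jing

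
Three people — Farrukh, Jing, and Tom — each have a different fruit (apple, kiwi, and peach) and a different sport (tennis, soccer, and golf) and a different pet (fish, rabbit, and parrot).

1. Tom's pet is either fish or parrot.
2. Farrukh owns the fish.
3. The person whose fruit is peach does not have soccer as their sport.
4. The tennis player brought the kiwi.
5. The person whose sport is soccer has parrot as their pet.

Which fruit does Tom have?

With clues 1–5, kiwi and peach are impossible for Tom's fruit.
That leaves apple.

apple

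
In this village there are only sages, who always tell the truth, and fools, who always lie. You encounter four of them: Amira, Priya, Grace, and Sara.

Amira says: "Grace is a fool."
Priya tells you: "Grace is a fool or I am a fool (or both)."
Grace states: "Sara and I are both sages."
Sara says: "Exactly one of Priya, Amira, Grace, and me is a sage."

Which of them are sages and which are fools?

Amira: sage, Priya: sage, Grace: fool, Sara: fool

Consider Amira. Suppose Amira is a fool.
Then no assignment of the remaining roles makes every statement match its speaker's type — contradiction.
So Amira is a sage.
Consider Priya. Suppose Priya is a fool.
Then Priya's own statement would have to be false, but it can't be — contradiction.
So Priya is a sage.
With that fixed, Sara's statement is false, so Sara is a fool.
With that fixed, Grace's statement is false, so Grace is a fool.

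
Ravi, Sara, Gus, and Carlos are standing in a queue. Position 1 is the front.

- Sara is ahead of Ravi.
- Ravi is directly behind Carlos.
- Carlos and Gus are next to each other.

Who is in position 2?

With clues 1–2, Ravi is ruled out for position 2.
With clues 1–3, Carlos and Sara are ruled out for position 2.
So position 2 is Gus.

Gus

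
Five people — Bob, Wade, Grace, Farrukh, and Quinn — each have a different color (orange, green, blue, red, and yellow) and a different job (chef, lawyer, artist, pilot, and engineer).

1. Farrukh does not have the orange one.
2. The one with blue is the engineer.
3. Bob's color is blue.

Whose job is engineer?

With clues 1–3, Farrukh, Grace, Quinn, and Wade are impossible for the one with job engineer.
That leaves Bob.

Bob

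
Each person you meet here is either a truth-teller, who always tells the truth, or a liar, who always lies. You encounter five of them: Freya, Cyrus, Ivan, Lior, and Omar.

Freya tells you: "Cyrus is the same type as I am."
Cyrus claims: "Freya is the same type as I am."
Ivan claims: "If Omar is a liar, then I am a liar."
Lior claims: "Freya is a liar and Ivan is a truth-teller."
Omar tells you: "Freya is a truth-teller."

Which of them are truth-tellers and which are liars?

Consider Freya. Suppose Freya is a liar.
Then whichever role Cyrus has, Cyrus's statement has the wrong truth value — contradiction.
So Freya is a truth-teller.
With that fixed, Lior's statement is false, so Lior is a liar.
With that fixed, Omar's statement is true, so Omar is a truth-teller.
With that fixed, Ivan's statement is true, so Ivan is a truth-teller.
Consider Cyrus. Suppose Cyrus is a liar.
Then Freya's statement comes out false, contradicting Freya being a truth-teller.
So Cyrus is a truth-teller.

Freya: truth-teller, Cyrus: truth-teller, Ivan: truth-teller, Lior: liar, Omar: truth-teller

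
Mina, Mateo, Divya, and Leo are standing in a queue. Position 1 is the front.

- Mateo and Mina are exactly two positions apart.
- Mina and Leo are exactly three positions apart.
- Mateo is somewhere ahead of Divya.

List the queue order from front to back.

Leo, Mateo, Divya, Mina

From clues 1–2: Mina is in {1,4}.
From clues 1–3: Leo → position 1, Mateo → position 2, Divya → position 3, Mina → position 4.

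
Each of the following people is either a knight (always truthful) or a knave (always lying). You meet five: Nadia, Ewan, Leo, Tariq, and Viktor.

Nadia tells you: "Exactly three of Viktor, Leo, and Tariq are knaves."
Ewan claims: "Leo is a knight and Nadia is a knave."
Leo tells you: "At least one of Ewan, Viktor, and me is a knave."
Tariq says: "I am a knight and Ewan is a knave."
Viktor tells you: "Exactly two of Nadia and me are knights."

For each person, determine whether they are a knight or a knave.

Consider Nadia. Suppose Nadia is a knight.
Then no assignment of the remaining roles makes every statement match its speaker's type — contradiction.
So Nadia is a knave.
With that fixed, Viktor's statement is false, so Viktor is a knave.
With that fixed, Leo's statement is true, so Leo is a knight.
With that fixed, Ewan's statement is true, so Ewan is a knight.
With that fixed, Tariq's statement is false, so Tariq is a knave.

Nadia: knave, Ewan: knight, Leo: knight, Tariq: knave, Viktor: knave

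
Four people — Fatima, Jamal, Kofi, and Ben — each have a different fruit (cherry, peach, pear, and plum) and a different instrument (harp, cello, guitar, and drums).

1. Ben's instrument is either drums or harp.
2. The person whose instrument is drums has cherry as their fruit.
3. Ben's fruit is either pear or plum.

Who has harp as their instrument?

With clues 1–3, Fatima, Jamal, and Kofi are impossible for the one with instrument harp.
That leaves Ben.

Ben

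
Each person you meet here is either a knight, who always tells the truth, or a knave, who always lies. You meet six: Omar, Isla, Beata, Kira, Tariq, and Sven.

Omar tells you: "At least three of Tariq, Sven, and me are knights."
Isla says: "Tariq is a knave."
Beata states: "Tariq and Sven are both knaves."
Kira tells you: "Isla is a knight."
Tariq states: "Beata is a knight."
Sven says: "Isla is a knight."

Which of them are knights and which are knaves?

Omar: knave, Isla: knight, Beata: knave, Kira: knight, Tariq: knave, Sven: knight

Consider Omar. Suppose Omar is a knight.
Then no assignment of the remaining roles makes every statement match its speaker's type — contradiction.
So Omar is a knave.
Consider Isla. Suppose Isla is a knave.
Then no assignment of the remaining roles makes every statement match its speaker's type — contradiction.
So Isla is a knight.
With that fixed, Kira's statement is true, so Kira is a knight.
With that fixed, Sven's statement is true, so Sven is a knight.
With that fixed, Beata's statement is false, so Beata is a knave.
With that fixed, Tariq's statement is false, so Tariq is a knave.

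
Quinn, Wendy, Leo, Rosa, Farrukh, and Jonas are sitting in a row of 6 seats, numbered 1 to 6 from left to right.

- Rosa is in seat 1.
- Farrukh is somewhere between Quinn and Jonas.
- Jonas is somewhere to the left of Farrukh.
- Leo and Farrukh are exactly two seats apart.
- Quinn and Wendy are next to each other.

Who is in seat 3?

Jonas

With clue 1, Rosa is ruled out for seat 3.
With clues 1–3, Quinn is ruled out for seat 3.
With clues 1–5, Farrukh, Leo, and Wendy are ruled out for seat 3.
So seat 3 is Jonas.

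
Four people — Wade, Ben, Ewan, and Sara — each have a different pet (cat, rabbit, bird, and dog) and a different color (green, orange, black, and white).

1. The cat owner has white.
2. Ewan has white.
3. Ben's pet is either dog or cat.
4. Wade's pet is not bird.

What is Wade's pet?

With clues 1–2, cat is impossible for Wade's pet.
With clues 1–3, dog is impossible for Wade's pet.
With clues 1–4, bird is impossible for Wade's pet.
That leaves rabbit.

rabbit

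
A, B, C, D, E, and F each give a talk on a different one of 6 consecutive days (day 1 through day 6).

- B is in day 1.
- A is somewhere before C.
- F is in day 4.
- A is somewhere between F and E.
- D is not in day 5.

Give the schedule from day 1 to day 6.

From clue 1: B → day 1.
From clues 1–2: A is in {2,3,4,5}.
From clues 1–3: F → day 4.
From clues 1–4: E → day 2, A → day 3.
From clues 1–5: C → day 5, D → day 6.

B, E, A, F, C, D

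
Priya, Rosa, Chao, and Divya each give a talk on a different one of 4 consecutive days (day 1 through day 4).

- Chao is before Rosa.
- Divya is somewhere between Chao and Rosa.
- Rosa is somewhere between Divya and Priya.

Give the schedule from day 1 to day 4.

Chao, Divya, Rosa, Priya

From clue 1: Rosa is in {2,3,4}.
From clues 1–2: Rosa is in {3,4}.
From clues 1–3: Chao → day 1, Divya → day 2, Rosa → day 3, Priya → day 4.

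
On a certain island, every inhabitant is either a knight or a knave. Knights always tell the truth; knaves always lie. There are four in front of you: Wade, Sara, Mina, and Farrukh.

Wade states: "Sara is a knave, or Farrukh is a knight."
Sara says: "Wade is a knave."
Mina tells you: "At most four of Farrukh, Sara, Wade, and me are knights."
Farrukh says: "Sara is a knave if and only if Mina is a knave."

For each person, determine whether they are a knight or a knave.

Wade: knight, Sara: knave, Mina: knight, Farrukh: knave

Regardless of anyone's role, Mina's statement is true, so Mina is a knight.
Consider Wade. Suppose Wade is a knave.
Then no assignment of the remaining roles makes every statement match its speaker's type — contradiction.
So Wade is a knight.
With that fixed, Sara's statement is false, so Sara is a knave.
With that fixed, Farrukh's statement is false, so Farrukh is a knave.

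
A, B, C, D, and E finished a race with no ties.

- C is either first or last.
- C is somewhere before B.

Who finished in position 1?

With clues 1–2, A, B, D, and E are ruled out for place 1.
So place 1 is C.

C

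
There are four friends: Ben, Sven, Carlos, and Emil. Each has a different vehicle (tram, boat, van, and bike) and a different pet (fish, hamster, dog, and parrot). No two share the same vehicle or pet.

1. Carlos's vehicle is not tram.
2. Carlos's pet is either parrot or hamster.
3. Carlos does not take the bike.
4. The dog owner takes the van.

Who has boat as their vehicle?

With clues 1–4, Ben, Emil, and Sven are impossible for the one with vehicle boat.
That leaves Carlos.

Carlos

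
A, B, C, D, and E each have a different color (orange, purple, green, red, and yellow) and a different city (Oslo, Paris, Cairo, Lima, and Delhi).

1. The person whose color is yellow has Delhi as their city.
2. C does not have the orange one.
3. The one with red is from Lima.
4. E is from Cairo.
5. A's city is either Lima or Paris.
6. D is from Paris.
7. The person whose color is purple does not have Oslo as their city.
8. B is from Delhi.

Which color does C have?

With clues 1–2, orange is impossible for C's color.
With clues 1–6, red is impossible for C's color.
With clues 1–7, purple is impossible for C's color.
With clues 1–8, yellow is impossible for C's color.
That leaves green.

green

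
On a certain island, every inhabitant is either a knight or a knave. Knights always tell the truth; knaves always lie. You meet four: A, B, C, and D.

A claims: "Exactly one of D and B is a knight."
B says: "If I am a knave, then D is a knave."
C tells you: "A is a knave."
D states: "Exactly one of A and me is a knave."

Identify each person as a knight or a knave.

Consider A. Suppose A is a knight.
Then whichever role D has, D's statement has the wrong truth value — contradiction.
So A is a knave.
With that fixed, C's statement is true, so C is a knight.
Consider B. Suppose B is a knave.
Then no assignment of the remaining roles makes every statement match its speaker's type — contradiction.
So B is a knight.
Consider D. Suppose D is a knave.
Then A's statement comes out true, contradicting A being a knave.
So D is a knight.

A: knave, B: knight, C: knight, D: knight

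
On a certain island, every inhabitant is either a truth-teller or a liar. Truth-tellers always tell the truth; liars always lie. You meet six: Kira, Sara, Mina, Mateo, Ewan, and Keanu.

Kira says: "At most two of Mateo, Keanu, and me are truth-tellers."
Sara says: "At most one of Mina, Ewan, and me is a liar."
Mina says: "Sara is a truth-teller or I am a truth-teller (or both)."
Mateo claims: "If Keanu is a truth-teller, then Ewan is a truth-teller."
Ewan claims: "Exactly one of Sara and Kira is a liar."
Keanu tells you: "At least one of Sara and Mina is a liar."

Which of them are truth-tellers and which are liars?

Consider Kira. Suppose Kira is a liar.
Then Kira's own statement would have to be false, but it can't be — contradiction.
So Kira is a truth-teller.
Consider Sara. Suppose Sara is a liar.
Then no assignment of the remaining roles makes every statement match its speaker's type — contradiction.
So Sara is a truth-teller.
With that fixed, Mina's statement is true, so Mina is a truth-teller.
With that fixed, Ewan's statement is false, so Ewan is a liar.
With that fixed, Keanu's statement is false, so Keanu is a liar.
With that fixed, Mateo's statement is true, so Mateo is a truth-teller.

Kira: truth-teller, Sara: truth-teller, Mina: truth-teller, Mateo: truth-teller, Ewan: liar, Keanu: liar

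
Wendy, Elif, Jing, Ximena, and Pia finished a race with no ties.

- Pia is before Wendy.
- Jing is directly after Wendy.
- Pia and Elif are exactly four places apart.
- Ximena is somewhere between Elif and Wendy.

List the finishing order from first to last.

Pia, Wendy, Jing, Ximena, Elif

From clue 1: Wendy is in {2,3,4,5}.
From clues 1–2: Wendy is in {2,3,4}.
From clues 1–3: Pia → place 1, Elif → place 5.
From clues 1–4: Wendy → place 2, Jing → place 3, Ximena → place 4.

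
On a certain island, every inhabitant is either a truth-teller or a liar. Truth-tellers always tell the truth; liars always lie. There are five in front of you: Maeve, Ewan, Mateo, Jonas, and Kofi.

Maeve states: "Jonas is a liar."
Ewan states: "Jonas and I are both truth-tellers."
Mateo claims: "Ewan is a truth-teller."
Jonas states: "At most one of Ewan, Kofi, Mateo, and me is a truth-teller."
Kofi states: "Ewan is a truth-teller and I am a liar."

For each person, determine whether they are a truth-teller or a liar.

Maeve: liar, Ewan: liar, Mateo: liar, Jonas: truth-teller, Kofi: liar

Consider Maeve. Suppose Maeve is a truth-teller.
Then no assignment of the remaining roles makes every statement match its speaker's type — contradiction.
So Maeve is a liar.
Consider Ewan. Suppose Ewan is a truth-teller.
Then whichever role Kofi has, Kofi's statement has the wrong truth value — contradiction.
So Ewan is a liar.
With that fixed, Mateo's statement is false, so Mateo is a liar.
With that fixed, Kofi's statement is false, so Kofi is a liar.
With that fixed, Jonas's statement is true, so Jonas is a truth-teller.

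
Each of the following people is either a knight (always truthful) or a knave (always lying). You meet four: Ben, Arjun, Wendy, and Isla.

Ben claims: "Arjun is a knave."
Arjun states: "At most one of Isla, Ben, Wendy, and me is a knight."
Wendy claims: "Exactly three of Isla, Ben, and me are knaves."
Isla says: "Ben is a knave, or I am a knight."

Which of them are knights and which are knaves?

Consider Ben. Suppose Ben is a knave.
Then no assignment of the remaining roles makes every statement match its speaker's type — contradiction.
So Ben is a knight.
With that fixed, Wendy's statement is false, so Wendy is a knave.
Consider Arjun. Suppose Arjun is a knight.
Then Ben's statement comes out false, contradicting Ben being a knight.
So Arjun is a knave.
Consider Isla. Suppose Isla is a knave.
Then Arjun's statement comes out true, contradicting Arjun being a knave.
So Isla is a knight.

Ben: knight, Arjun: knave, Wendy: knave, Isla: knight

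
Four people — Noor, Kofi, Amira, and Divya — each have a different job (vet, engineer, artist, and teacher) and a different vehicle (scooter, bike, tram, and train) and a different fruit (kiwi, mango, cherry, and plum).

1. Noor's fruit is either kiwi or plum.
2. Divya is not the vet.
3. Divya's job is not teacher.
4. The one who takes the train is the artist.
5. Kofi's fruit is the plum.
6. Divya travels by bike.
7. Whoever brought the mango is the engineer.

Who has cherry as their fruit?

Amira

Clue 1 rules out Noor for the one with fruit cherry.
With clues 1–5, Kofi is impossible for the one with fruit cherry.
With clues 1–7, Divya is impossible for the one with fruit cherry.
That leaves Amira.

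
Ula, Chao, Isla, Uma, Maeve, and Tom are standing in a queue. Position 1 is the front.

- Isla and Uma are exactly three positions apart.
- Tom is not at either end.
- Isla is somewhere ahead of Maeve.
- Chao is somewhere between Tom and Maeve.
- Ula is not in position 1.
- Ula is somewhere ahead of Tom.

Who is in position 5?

With clues 1–5, Isla and Uma are ruled out for position 5.
With clues 1–6, Maeve, Tom, and Ula are ruled out for position 5.
So position 5 is Chao.

Chao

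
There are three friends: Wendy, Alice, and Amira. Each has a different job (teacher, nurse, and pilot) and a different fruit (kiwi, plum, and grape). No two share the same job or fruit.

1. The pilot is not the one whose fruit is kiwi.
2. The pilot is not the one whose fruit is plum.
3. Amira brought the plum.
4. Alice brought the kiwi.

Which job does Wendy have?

With clues 1–4, nurse and teacher are impossible for Wendy's job.
That leaves pilot.

pilot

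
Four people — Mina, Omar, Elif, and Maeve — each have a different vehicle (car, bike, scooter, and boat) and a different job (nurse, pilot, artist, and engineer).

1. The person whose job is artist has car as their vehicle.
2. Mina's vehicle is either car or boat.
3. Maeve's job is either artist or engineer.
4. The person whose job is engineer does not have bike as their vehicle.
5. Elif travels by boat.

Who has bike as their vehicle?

With clues 1–2, Mina is impossible for the one with vehicle bike.
With clues 1–4, Maeve is impossible for the one with vehicle bike.
With clues 1–5, Elif is impossible for the one with vehicle bike.
That leaves Omar.

Omar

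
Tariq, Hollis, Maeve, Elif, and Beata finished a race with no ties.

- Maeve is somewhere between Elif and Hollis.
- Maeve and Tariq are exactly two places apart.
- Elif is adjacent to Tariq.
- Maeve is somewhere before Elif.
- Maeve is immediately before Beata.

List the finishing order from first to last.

From clue 1: Maeve is in {2,3,4}.
From clues 1–4: Tariq is in {4,5}.
From clues 1–5: Hollis → place 1, Maeve → place 2, Beata → place 3, Tariq → place 4, Elif → place 5.

Hollis, Maeve, Beata, Tariq, Elif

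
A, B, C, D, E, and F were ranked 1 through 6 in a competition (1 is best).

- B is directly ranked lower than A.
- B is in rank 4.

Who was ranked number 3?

A

With clues 1–2, B, C, D, E, and F are ruled out for rank 3.
So rank 3 is A.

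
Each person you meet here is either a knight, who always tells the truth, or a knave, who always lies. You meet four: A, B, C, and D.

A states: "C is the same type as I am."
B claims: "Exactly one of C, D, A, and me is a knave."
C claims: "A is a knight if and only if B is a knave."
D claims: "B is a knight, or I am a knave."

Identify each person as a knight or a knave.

Consider A. Suppose A is a knight.
Then no assignment of the remaining roles makes every statement match its speaker's type — contradiction.
So A is a knave.
Consider B. Suppose B is a knave.
Then whichever role D has, D's statement has the wrong truth value — contradiction.
So B is a knight.
With that fixed, C's statement is true, so C is a knight.
With that fixed, D's statement is true, so D is a knight.

A: knave, B: knight, C: knight, D: knight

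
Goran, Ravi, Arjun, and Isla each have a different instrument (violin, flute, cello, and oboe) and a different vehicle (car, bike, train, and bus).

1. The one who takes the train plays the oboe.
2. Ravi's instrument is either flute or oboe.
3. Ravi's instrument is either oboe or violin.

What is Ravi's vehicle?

With clues 1–3, bike, bus, and car are impossible for Ravi's vehicle.
That leaves train.

train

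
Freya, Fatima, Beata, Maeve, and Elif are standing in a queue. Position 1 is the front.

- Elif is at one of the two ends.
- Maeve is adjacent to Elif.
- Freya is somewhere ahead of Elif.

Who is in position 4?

With clue 1, Elif is ruled out for position 4.
With clues 1–3, Beata, Fatima, and Freya are ruled out for position 4.
So position 4 is Maeve.

Maeve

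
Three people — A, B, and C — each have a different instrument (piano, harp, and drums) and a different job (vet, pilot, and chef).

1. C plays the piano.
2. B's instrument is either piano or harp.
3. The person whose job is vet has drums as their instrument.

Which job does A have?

vet

With clues 1–3, chef and pilot are impossible for A's job.
That leaves vet.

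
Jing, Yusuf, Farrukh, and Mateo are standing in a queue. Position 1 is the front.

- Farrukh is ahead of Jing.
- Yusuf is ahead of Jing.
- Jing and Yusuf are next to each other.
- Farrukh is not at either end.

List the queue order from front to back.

Mateo, Farrukh, Yusuf, Jing

From clue 1: Jing is in {2,3,4}.
From clues 1–2: Jing is in {3,4}.
From clues 1–4: Mateo → position 1, Farrukh → position 2, Yusuf → position 3, Jing → position 4.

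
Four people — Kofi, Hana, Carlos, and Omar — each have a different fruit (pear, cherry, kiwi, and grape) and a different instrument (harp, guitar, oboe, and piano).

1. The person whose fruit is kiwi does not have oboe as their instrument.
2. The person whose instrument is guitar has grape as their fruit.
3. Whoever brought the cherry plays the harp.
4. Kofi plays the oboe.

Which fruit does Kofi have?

With clues 1–4, cherry, grape, and kiwi are impossible for Kofi's fruit.
That leaves pear.

pear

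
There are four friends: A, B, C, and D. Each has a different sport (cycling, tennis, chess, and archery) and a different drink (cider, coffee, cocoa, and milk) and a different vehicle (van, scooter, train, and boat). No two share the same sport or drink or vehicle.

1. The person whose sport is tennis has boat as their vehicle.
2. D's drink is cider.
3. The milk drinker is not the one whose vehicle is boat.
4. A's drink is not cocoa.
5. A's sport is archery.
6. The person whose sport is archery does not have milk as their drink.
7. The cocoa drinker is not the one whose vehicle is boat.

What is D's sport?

tennis

With clues 1–5, archery is impossible for D's sport.
With clues 1–7, chess and cycling are impossible for D's sport.
That leaves tennis.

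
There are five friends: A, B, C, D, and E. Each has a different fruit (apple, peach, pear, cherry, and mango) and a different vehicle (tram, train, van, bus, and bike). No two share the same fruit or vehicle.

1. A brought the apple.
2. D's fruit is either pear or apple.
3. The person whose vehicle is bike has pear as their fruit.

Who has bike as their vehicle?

D

With clues 1–3, A, B, C, and E are impossible for the one with vehicle bike.
That leaves D.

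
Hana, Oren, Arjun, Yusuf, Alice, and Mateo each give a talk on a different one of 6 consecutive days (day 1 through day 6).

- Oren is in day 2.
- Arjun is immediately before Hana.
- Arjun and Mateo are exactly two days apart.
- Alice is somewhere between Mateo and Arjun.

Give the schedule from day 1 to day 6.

From clue 1: Oren → day 2.
From clues 1–2: Hana is in {4,5,6}.
From clues 1–4: Yusuf → day 1, Mateo → day 3, Alice → day 4, Arjun → day 5, Hana → day 6.

Yusuf, Oren, Mateo, Alice, Arjun, Hana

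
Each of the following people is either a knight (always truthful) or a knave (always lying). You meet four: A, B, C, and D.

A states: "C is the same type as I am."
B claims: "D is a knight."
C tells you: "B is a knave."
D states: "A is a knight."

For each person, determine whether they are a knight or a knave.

Consider A. Suppose A is a knight.
Then no assignment of the remaining roles makes every statement match its speaker's type — contradiction.
So A is a knave.
With that fixed, D's statement is false, so D is a knave.
With that fixed, B's statement is false, so B is a knave.
With that fixed, C's statement is true, so C is a knight.

A: knave, B: knave, C: knight, D: knave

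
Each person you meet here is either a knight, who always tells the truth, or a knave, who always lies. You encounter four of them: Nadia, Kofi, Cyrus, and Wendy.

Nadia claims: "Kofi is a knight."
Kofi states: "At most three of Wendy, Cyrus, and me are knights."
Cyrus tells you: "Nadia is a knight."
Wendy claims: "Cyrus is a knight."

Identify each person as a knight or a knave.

Regardless of anyone's role, Kofi's statement is true, so Kofi is a knight.
With that fixed, Nadia's statement is true, so Nadia is a knight.
With that fixed, Cyrus's statement is true, so Cyrus is a knight.
With that fixed, Wendy's statement is true, so Wendy is a knight.

Nadia: knight, Kofi: knight, Cyrus: knight, Wendy: knight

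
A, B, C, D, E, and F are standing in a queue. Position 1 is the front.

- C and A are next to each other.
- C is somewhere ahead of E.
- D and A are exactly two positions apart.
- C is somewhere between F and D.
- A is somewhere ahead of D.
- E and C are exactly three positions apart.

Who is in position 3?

With clues 1–4, B, D, E, and F are ruled out for position 3.
With clues 1–6, A is ruled out for position 3.
So position 3 is C.

C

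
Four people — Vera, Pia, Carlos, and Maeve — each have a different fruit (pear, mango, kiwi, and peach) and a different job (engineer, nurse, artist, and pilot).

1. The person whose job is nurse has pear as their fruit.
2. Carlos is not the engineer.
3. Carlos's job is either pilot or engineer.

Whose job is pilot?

Carlos

With clues 1–3, Maeve, Pia, and Vera are impossible for the one with job pilot.
That leaves Carlos.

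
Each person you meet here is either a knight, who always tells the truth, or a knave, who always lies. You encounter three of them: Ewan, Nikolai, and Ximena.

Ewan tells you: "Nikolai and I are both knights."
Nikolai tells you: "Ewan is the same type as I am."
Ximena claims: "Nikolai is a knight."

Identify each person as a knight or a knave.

Ewan: knight, Nikolai: knight, Ximena: knight

Consider Ewan. Suppose Ewan is a knave.
Then whichever role Nikolai has, Nikolai's statement has the wrong truth value — contradiction.
So Ewan is a knight.
Consider Nikolai. Suppose Nikolai is a knave.
Then Ewan's statement comes out false, contradicting Ewan being a knight.
So Nikolai is a knight.
With that fixed, Ximena's statement is true, so Ximena is a knight.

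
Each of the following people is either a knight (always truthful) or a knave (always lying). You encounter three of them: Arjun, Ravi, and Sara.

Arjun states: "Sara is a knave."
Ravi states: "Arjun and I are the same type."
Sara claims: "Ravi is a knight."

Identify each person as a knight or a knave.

Consider Arjun. Suppose Arjun is a knave.
Then whichever role Ravi has, Ravi's statement has the wrong truth value — contradiction.
So Arjun is a knight.
Consider Ravi. Suppose Ravi is a knight.
Then no assignment of the remaining roles makes every statement match its speaker's type — contradiction.
So Ravi is a knave.
With that fixed, Sara's statement is false, so Sara is a knave.

Arjun: knight, Ravi: knave, Sara: knave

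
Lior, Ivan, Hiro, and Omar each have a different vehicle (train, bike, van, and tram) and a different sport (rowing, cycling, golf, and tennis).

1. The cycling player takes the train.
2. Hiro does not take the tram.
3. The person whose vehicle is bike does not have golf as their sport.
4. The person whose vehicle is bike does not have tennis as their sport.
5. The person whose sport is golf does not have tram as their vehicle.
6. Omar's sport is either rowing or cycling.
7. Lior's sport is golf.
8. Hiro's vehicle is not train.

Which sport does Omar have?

With clues 1–6, golf and tennis are impossible for Omar's sport.
With clues 1–8, rowing is impossible for Omar's sport.
That leaves cycling.

cycling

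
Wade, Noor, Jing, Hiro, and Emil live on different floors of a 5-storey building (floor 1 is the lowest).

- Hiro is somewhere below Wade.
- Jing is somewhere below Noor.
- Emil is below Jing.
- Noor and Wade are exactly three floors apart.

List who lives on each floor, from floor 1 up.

From clue 1: Wade is in {2,3,4,5}.
From clues 1–3: Noor is in {3,4,5}.
From clues 1–4: Hiro → floor 1, Wade → floor 2, Emil → floor 3, Jing → floor 4, Noor → floor 5.

Hiro, Wade, Emil, Jing, Noor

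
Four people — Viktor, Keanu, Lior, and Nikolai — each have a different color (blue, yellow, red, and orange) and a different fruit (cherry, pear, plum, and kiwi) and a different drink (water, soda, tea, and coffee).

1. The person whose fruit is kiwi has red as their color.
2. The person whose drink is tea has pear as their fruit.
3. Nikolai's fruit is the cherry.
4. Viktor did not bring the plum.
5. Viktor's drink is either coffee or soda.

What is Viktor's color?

red

With clues 1–5, blue, orange, and yellow are impossible for Viktor's color.
That leaves red.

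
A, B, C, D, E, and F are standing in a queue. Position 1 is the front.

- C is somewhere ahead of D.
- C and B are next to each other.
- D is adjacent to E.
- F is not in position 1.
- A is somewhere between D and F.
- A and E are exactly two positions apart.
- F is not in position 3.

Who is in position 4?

D

With clues 1–5, B, C, and F are ruled out for position 4.
With clues 1–6, E is ruled out for position 4.
With clues 1–7, A is ruled out for position 4.
So position 4 is D.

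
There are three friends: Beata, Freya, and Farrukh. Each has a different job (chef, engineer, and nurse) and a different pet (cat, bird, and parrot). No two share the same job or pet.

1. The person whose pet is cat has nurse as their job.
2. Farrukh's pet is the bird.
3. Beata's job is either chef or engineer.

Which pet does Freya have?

With clues 1–2, bird is impossible for Freya's pet.
With clues 1–3, parrot is impossible for Freya's pet.
That leaves cat.

cat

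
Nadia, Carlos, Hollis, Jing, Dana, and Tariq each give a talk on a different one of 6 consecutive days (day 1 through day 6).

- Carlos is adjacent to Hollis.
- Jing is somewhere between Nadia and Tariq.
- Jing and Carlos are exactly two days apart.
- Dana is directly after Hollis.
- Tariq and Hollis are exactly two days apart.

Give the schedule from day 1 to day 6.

Nadia, Jing, Tariq, Carlos, Hollis, Dana

From clues 1–2: Jing is in {2,3,4,5}.
From clues 1–3: Carlos is in {2,3,4,5}.
From clues 1–4: Jing → day 2, Carlos → day 4, Hollis → day 5, Dana → day 6.
From clues 1–5: Nadia → day 1, Tariq → day 3.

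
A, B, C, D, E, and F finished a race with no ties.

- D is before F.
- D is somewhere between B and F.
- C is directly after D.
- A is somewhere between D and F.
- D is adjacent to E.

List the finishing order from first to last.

From clue 1: D is in {1,2,3,4,5}.
From clues 1–2: B is in {1,2,3,4}.
From clues 1–3: B is in {1,2,3}.
From clues 1–4: A is in {4,5}.
From clues 1–5: B → place 1, E → place 2, D → place 3, C → place 4, A → place 5, F → place 6.

B, E, D, C, A, F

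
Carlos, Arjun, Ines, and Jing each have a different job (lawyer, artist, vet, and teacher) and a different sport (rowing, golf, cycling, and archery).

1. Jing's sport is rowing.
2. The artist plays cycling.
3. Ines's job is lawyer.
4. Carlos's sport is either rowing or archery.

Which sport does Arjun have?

Clue 1 rules out rowing for Arjun's sport.
With clues 1–4, archery and golf are impossible for Arjun's sport.
That leaves cycling.

cycling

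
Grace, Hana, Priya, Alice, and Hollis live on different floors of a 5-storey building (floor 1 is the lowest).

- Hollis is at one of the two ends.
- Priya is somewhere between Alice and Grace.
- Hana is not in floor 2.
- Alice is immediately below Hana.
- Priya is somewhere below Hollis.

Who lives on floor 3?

With clue 1, Hollis is ruled out for floor 3.
With clues 1–4, Grace is ruled out for floor 3.
With clues 1–5, Hana and Priya are ruled out for floor 3.
So floor 3 is Alice.

Alice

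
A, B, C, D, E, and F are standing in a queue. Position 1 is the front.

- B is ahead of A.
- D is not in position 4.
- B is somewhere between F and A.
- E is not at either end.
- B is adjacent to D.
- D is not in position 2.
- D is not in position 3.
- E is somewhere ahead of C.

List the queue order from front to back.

F, E, C, B, D, A

From clue 1: A is in {2,3,4,5,6}.
From clues 1–3: A is in {3,4,5,6}.
From clues 1–5: A is in {4,5,6}.
From clues 1–6: B is in {2,4}.
From clues 1–7: B → position 4, D → position 5, A → position 6.
From clues 1–8: F → position 1, E → position 2, C → position 3.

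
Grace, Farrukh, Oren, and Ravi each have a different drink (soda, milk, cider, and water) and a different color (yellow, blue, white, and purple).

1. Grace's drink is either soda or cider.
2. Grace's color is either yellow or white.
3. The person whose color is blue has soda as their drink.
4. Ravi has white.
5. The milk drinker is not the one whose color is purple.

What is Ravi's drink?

milk

With clues 1–3, cider is impossible for Ravi's drink.
With clues 1–4, soda is impossible for Ravi's drink.
With clues 1–5, water is impossible for Ravi's drink.
That leaves milk.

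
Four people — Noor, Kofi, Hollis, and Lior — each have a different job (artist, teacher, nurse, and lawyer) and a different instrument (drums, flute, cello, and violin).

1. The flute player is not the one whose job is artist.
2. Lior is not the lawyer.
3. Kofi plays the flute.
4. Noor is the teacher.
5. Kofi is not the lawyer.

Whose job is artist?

With clues 1–3, Kofi is impossible for the one with job artist.
With clues 1–4, Noor is impossible for the one with job artist.
With clues 1–5, Hollis is impossible for the one with job artist.
That leaves Lior.

Lior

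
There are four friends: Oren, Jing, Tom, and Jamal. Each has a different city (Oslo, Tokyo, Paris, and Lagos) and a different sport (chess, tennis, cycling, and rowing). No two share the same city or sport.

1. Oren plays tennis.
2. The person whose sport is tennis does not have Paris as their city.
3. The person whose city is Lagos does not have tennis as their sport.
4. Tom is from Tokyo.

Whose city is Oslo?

Oren

With clues 1–4, Jamal, Jing, and Tom are impossible for the one with city Oslo.
That leaves Oren.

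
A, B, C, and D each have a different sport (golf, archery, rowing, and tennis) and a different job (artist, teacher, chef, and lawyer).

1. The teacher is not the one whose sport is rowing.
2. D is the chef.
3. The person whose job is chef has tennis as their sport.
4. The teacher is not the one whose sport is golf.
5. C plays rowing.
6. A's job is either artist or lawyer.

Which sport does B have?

archery

With clues 1–3, tennis is impossible for B's sport.
With clues 1–5, rowing is impossible for B's sport.
With clues 1–6, golf is impossible for B's sport.
That leaves archery.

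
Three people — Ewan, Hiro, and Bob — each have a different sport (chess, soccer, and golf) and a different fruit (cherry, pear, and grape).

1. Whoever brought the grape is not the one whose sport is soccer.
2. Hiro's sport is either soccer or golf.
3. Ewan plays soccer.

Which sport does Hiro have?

golf

With clues 1–2, chess is impossible for Hiro's sport.
With clues 1–3, soccer is impossible for Hiro's sport.
That leaves golf.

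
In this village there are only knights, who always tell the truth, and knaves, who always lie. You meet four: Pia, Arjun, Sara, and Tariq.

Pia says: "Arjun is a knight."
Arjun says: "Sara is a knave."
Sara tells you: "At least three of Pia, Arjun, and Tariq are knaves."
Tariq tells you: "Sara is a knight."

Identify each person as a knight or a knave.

Consider Pia. Suppose Pia is a knave.
Then no assignment of the remaining roles makes every statement match its speaker's type — contradiction.
So Pia is a knight.
With that fixed, Sara's statement is false, so Sara is a knave.
With that fixed, Tariq's statement is false, so Tariq is a knave.
With that fixed, Arjun's statement is true, so Arjun is a knight.

Pia: knight, Arjun: knight, Sara: knave, Tariq: knave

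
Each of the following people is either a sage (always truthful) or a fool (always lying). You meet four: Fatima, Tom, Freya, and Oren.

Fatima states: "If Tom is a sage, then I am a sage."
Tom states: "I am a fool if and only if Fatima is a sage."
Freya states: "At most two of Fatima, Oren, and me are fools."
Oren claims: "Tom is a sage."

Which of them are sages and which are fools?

Consider Fatima. Suppose Fatima is a sage.
Then whichever role Tom has, Tom's statement has the wrong truth value — contradiction.
So Fatima is a fool.
Consider Tom. Suppose Tom is a fool.
Then Fatima's statement comes out true, contradicting Fatima being a fool.
So Tom is a sage.
With that fixed, Oren's statement is true, so Oren is a sage.
With that fixed, Freya's statement is true, so Freya is a sage.

Fatima: fool, Tom: sage, Freya: sage, Oren: sage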